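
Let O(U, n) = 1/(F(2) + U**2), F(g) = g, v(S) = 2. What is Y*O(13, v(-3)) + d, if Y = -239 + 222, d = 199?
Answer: 34012/171 ≈ 198.90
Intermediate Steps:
Y = -17
O(U, n) = 1/(2 + U**2)
Y*O(13, v(-3)) + d = -17/(2 + 13**2) + 199 = -17/(2 + 169) + 199 = -17/171 + 199 = 34012/171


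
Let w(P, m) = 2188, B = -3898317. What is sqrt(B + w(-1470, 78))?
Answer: I*sqrt(3896129) ≈ 1973.9*I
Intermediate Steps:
sqrt(B + w(-1470, 78)) = sqrt(-3898317 + 2188) = sqrt(-3896129) = I*sqrt(3896129)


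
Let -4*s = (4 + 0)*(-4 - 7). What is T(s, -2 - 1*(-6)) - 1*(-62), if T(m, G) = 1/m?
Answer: 683/11 ≈ 62.091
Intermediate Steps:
s = 11 (s = -(4 + 0)*(-4 - 7)/4 = -(-11) = -¼*(-44) = 11)
T(s, -2 - 1*(-6)) - 1*(-62) = 1/11 - 1*(-62) = 1/11 + 62 = 683/11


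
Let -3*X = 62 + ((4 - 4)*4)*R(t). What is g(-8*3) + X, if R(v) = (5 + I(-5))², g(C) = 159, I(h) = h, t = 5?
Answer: 415/3 ≈ 138.33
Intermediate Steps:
R(v) = 0 (R(v) = (5 - 5)² = 0² = 0)
X = -62/3 (X = -(62 + ((4 - 4)*4)*0)/3 = -(62 + (0*4)*0)/3 = -(62 + 0*0)/3 = -(62 + 0)/3 = -⅓*62 = -62/3 ≈ -20.667)
g(-8*3) + X = 159 - 62/3 = 415/3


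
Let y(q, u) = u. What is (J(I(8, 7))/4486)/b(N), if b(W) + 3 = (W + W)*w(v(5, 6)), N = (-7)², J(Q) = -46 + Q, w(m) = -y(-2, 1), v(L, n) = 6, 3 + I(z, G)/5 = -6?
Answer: 91/453086 ≈ 0.00020084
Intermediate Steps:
I(z, G) = -45 (I(z, G) = -15 + 5*(-6) = -15 - 30 = -45)
w(m) = -1 (w(m) = -1*1 = -1)
N = 49
b(W) = -3 - 2*W (b(W) = -3 + (W + W)*(-1) = -3 + (2*W)*(-1) = -3 - 2*W)
(J(I(8, 7))/4486)/b(N) = ((-46 - 45)/4486)/(-3 - 2*49) = (-91*1/4486)/(-3 - 98) = -91/4486/(-101) = -91/4486*(-1/101) = 91/453086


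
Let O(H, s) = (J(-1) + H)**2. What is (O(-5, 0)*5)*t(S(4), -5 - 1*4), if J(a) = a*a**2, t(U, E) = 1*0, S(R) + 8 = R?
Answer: 0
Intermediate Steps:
S(R) = -8 + R
t(U, E) = 0
J(a) = a**3
O(H, s) = (-1 + H)**2 (O(H, s) = ((-1)**3 + H)**2 = (-1 + H)**2)
(O(-5, 0)*5)*t(S(4), -5 - 1*4) = ((-1 - 5)**2*5)*0 = ((-6)**2*5)*0 = (36*5)*0 = 180*0 = 0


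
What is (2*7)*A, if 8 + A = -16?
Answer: -336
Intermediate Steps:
A = -24 (A = -8 - 16 = -24)
(2*7)*A = (2*7)*(-24) = 14*(-24) = -336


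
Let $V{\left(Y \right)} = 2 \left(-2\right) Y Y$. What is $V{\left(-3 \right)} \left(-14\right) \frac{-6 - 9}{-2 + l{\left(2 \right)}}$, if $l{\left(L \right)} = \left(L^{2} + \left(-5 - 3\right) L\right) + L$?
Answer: $630$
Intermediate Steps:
$l{\left(L \right)} = L^{2} - 7 L$ ($l{\left(L \right)} = \left(L^{2} - 8 L\right) + L = L^{2} - 7 L$)
$V{\left(Y \right)} = - 4 Y^{2}$
$V{\left(-3 \right)} \left(-14\right) \frac{-6 - 9}{-2 + l{\left(2 \right)}} = - 4 \left(-3\right)^{2} \left(-14\right) \frac{-6 - 9}{-2 + 2 \left(-7 + 2\right)} = \left(-4\right) 9 \left(-14\right) \left(- \frac{15}{-2 + 2 \left(-5\right)}\right) = \left(-36\right) \left(-14\right) \left(- \frac{15}{-2 - 10}\right) = 504 \left(- \frac{15}{-12}\right) = 504 \left(\left(-15\right) \left(- \frac{1}{12}\right)\right) = 504 \cdot \frac{5}{4} = 630$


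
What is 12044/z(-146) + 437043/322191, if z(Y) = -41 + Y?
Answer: -1266247121/20083239 ≈ -63.050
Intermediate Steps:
12044/z(-146) + 437043/322191 = 12044/(-41 - 146) + 437043/322191 = 12044/(-187) + 437043*(1/322191) = 12044*(-1/187) + 145681/107397 = -12044/187 + 145681/107397 = -1266247121/20083239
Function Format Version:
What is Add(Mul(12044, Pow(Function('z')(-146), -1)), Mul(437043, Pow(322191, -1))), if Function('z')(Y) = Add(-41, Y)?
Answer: Rational(-1266247121, 20083239) ≈ -63.050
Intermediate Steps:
Add(Mul(12044, Pow(Function('z')(-146), -1)), Mul(437043, Pow(322191, -1))) = Add(Mul(12044, Pow(Add(-41, -146), -1)), Mul(437043, Pow(322191, -1))) = Add(Mul(12044, Pow(-187, -1)), Mul(437043, Rational(1, 322191))) = Add(Mul(12044, Rational(-1, 187)), Rational(145681, 107397)) = Add(Rational(-12044, 187), Rational(145681, 107397)) = Rational(-1266247121, 20083239)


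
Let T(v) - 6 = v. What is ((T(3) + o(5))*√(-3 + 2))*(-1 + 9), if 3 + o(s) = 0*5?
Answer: 48*I ≈ 48.0*I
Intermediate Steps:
o(s) = -3 (o(s) = -3 + 0*5 = -3 + 0 = -3)
T(v) = 6 + v
((T(3) + o(5))*√(-3 + 2))*(-1 + 9) = (((6 + 3) - 3)*√(-3 + 2))*(-1 + 9) = ((9 - 3)*√(-1))*8 = (6*I)*8 = 48*I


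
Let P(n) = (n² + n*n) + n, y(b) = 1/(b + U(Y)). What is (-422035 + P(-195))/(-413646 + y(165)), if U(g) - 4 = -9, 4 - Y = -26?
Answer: 55388800/66183359 ≈ 0.83690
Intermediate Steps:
Y = 30 (Y = 4 - 1*(-26) = 4 + 26 = 30)
U(g) = -5 (U(g) = 4 - 9 = -5)
y(b) = 1/(-5 + b) (y(b) = 1/(b - 5) = 1/(-5 + b))
P(n) = n + 2*n² (P(n) = (n² + n²) + n = 2*n² + n = n + 2*n²)
(-422035 + P(-195))/(-413646 + y(165)) = (-422035 - 195*(1 + 2*(-195)))/(-413646 + 1/(-5 + 165)) = (-422035 - 195*(1 - 390))/(-413646 + 1/160) = (-422035 - 195*(-389))/(-413646 + 1/160) = (-422035 + 75855)/(-66183359/160) = -346180*(-160/66183359) = 55388800/66183359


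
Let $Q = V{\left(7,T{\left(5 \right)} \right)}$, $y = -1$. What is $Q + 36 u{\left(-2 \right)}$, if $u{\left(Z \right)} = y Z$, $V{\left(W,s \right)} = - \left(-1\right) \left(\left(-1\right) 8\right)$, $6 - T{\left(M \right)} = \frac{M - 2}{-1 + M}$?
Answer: $64$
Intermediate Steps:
$T{\left(M \right)} = 6 - \frac{-2 + M}{-1 + M}$ ($T{\left(M \right)} = 6 - \frac{M - 2}{-1 + M} = 6 - \frac{-2 + M}{-1 + M}$)
$V{\left(W,s \right)} = -8$ ($V{\left(W,s \right)} = - \left(-1\right) \left(-8\right) = \left(-1\right) 8 = -8$)
$u{\left(Z \right)} = - Z$
$Q = -8$
$Q + 36 u{\left(-2 \right)} = -8 + 36 \left(\left(-1\right) \left(-2\right)\right) = -8 + 36 \cdot 2 = -8 + 72 = 64$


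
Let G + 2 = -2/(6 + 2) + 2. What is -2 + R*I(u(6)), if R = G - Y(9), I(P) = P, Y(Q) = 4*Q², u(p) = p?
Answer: -3895/2 ≈ -1947.5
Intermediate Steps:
G = -¼ (G = -2 + (-2/(6 + 2) + 2) = -2 + (-2/8 + 2) = -2 + ((⅛)*(-2) + 2) = -2 + (-¼ + 2) = -2 + 7/4 = -¼ ≈ -0.25000)
R = -1297/4 (R = -¼ - 4*9² = -¼ - 4*81 = -¼ - 1*324 = -¼ - 324 = -1297/4 ≈ -324.25)
-2 + R*I(u(6)) = -2 - 1297/4*6 = -2 - 3891/2 = -3895/2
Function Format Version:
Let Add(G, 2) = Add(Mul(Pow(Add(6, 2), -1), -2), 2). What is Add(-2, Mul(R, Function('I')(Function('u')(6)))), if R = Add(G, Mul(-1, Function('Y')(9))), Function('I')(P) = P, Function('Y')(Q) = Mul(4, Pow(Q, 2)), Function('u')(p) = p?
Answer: Rational(-3895, 2) ≈ -1947.5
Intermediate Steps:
G = Rational(-1, 4) (G = Add(-2, Add(Mul(Pow(Add(6, 2), -1), -2), 2)) = Add(-2, Add(Mul(Pow(8, -1), -2), 2)) = Add(-2, Add(Mul(Rational(1, 8), -2), 2)) = Add(-2, Add(Rational(-1, 4), 2)) = Add(-2, Rational(7, 4)) = Rational(-1, 4) ≈ -0.25000)
R = Rational(-1297, 4) (R = Add(Rational(-1, 4), Mul(-1, Mul(4, Pow(9, 2)))) = Add(Rational(-1, 4), Mul(-1, Mul(4, 81))) = Add(Rational(-1, 4), Mul(-1, 324)) = Add(Rational(-1, 4), -324) = Rational(-1297, 4) ≈ -324.25)
Add(-2, Mul(R, Function('I')(Function('u')(6)))) = Add(-2, Mul(Rational(-1297, 4), 6)) = Add(-2, Rational(-3891, 2)) = Rational(-3895, 2)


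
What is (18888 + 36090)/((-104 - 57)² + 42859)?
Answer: 27489/34390 ≈ 0.79933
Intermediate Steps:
(18888 + 36090)/((-104 - 57)² + 42859) = 54978/((-161)² + 42859) = 54978/(25921 + 42859) = 54978/68780 = 54978*(1/68780) = 27489/34390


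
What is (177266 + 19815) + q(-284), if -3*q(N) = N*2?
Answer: 591811/3 ≈ 1.9727e+5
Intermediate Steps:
q(N) = -2*N/3 (q(N) = -N*2/3 = -2*N/3)
(177266 + 19815) + q(-284) = (177266 + 19815) - ⅔*(-284) = 197081 + 568/3 = 591811/3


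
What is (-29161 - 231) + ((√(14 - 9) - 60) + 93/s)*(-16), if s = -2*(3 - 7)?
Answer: -28618 - 16*√5 ≈ -28654.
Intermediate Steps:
s = 8 (s = -2*(-4) = 8)
(-29161 - 231) + ((√(14 - 9) - 60) + 93/s)*(-16) = (-29161 - 231) + ((√(14 - 9) - 60) + 93/8)*(-16) = -29392 + ((√5 - 60) + 93*(⅛))*(-16) = -29392 + ((-60 + √5) + 93/8)*(-16) = -29392 + (-387/8 + √5)*(-16) = -29392 + (774 - 16*√5) = -28618 - 16*√5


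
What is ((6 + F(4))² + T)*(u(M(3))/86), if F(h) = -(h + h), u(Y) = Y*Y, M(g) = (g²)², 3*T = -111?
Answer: -216513/86 ≈ -2517.6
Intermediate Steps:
T = -37 (T = (⅓)*(-111) = -37)
M(g) = g⁴
u(Y) = Y²
F(h) = -2*h
((6 + F(4))² + T)*(u(M(3))/86) = ((6 - 2*4)² - 37)*((3⁴)²/86) = ((6 - 8)² - 37)*(81²*(1/86)) = ((-2)² - 37)*(6561*(1/86)) = (4 - 37)*(6561/86) = -33*6561/86 = -216513/86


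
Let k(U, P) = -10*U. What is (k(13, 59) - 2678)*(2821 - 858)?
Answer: -5512104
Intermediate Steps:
(k(13, 59) - 2678)*(2821 - 858) = (-10*13 - 2678)*(2821 - 858) = (-130 - 2678)*1963 = -2808*1963 = -5512104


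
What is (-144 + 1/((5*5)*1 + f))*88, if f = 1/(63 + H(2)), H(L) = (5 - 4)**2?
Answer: -20282240/1601 ≈ -12668.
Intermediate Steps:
H(L) = 1 (H(L) = 1**2 = 1)
f = 1/64 (f = 1/(63 + 1) = 1/64 ≈ 0.015625)
(-144 + 1/((5*5)*1 + f))*88 = (-144 + 1/((5*5)*1 + 1/64))*88 = (-144 + 1/(25*1 + 1/64))*88 = (-144 + 1/(25 + 1/64))*88 = (-144 + 1/(1601/64))*88 = (-144 + 64/1601)*88 = -230480/1601*88 = -20282240/1601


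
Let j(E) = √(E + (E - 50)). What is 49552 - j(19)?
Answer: 49552 - 2*I*√3 ≈ 49552.0 - 3.4641*I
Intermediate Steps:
j(E) = √(-50 + 2*E) (j(E) = √(E + (-50 + E)) = √(-50 + 2*E))
49552 - j(19) = 49552 - √(-50 + 2*19) = 49552 - √(-50 + 38) = 49552 - √(-12) = 49552 - 2*I*√3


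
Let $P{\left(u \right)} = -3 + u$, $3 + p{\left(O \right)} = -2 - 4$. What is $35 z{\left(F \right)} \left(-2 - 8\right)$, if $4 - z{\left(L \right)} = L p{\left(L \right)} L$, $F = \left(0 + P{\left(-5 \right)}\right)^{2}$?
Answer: $-12903800$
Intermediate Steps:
$p{\left(O \right)} = -9$ ($p{\left(O \right)} = -3 - 6 = -9$)
$F = 64$ ($F = \left(0 - 8\right)^{2} = \left(-8\right)^{2} = 64$)
$z{\left(L \right)} = 4 + 9 L^{2}$ ($z{\left(L \right)} = 4 - L \left(-9\right) L = 4 - - 9 L L = 4 - - 9 L^{2} = 4 + 9 L^{2}$)
$35 z{\left(F \right)} \left(-2 - 8\right) = 35 \left(4 + 9 \cdot 64^{2}\right) \left(-2 - 8\right) = 35 \left(4 + 9 \cdot 4096\right) \left(-2 - 8\right) = 35 \left(4 + 36864\right) \left(-10\right) = 35 \cdot 36868 \left(-10\right) = 1290380 \left(-10\right) = -12903800$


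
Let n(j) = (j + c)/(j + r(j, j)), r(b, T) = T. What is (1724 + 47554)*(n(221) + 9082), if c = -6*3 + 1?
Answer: 5818352016/13 ≈ 4.4757e+8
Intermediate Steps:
c = -17 (c = -18 + 1 = -17)
n(j) = (-17 + j)/(2*j) (n(j) = (j - 17)/(j + j) = (-17 + j)/((2*j)) = (-17 + j)*(1/(2*j)) = (-17 + j)/(2*j))
(1724 + 47554)*(n(221) + 9082) = (1724 + 47554)*((½)*(-17 + 221)/221 + 9082) = 49278*((½)*(1/221)*204 + 9082) = 49278*(6/13 + 9082) = 49278*(118072/13) = 5818352016/13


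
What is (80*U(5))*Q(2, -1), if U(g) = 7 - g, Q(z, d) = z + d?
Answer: 160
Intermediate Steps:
Q(z, d) = d + z
(80*U(5))*Q(2, -1) = (80*(7 - 1*5))*(-1 + 2) = (80*(7 - 5))*1 = (80*2)*1 = 160*1 = 160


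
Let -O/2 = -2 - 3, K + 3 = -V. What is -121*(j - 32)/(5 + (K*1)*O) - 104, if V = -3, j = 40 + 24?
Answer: -4392/5 ≈ -878.40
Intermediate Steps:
j = 64
K = 0 (K = -3 - 1*(-3) = -3 + 3 = 0)
O = 10 (O = -2*(-2 - 3) = -2*(-5) = 10)
-121*(j - 32)/(5 + (K*1)*O) - 104 = -121*(64 - 32)/(5 + (0*1)*10) - 104 = -3872/(5 + 0*10) - 104 = -3872/(5 + 0) - 104 = -3872/5 - 104 = -4392/5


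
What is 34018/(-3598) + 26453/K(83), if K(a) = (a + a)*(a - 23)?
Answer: -121820693/17918040 ≈ -6.7988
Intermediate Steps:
K(a) = 2*a*(-23 + a) (K(a) = (2*a)*(-23 + a) = 2*a*(-23 + a))
34018/(-3598) + 26453/K(83) = 34018/(-3598) + 26453/((2*83*(-23 + 83))) = 34018*(-1/3598) + 26453/((2*83*60)) = -17009/1799 + 26453/9960 = -121820693/17918040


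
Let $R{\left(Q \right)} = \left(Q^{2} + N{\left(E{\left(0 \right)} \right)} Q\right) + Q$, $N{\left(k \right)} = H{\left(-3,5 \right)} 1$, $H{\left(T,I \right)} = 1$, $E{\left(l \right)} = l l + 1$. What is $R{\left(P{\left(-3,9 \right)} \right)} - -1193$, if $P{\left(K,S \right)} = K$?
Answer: $1196$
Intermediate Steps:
$E{\left(l \right)} = 1 + l^{2}$ ($E{\left(l \right)} = l^{2} + 1 = 1 + l^{2}$)
$N{\left(k \right)} = 1$ ($N{\left(k \right)} = 1 \cdot 1 = 1$)
$R{\left(Q \right)} = Q^{2} + 2 Q$ ($R{\left(Q \right)} = \left(Q^{2} + 1 Q\right) + Q = \left(Q^{2} + Q\right) + Q = \left(Q + Q^{2}\right) + Q = Q^{2} + 2 Q$)
$R{\left(P{\left(-3,9 \right)} \right)} - -1193 = - 3 \left(2 - 3\right) - -1193 = \left(-3\right) \left(-1\right) + 1193 = 3 + 1193 = 1196$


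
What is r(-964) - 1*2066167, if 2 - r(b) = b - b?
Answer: -2066165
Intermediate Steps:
r(b) = 2 (r(b) = 2 - (b - b) = 2 - 1*0 = 2 + 0 = 2)
r(-964) - 1*2066167 = 2 - 1*2066167 = 2 - 2066167 = -2066165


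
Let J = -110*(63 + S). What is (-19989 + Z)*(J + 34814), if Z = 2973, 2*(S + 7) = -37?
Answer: -522204024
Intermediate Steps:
S = -51/2 (S = -7 + (½)*(-37) = -7 - 37/2 = -51/2 ≈ -25.500)
J = -4125 (J = -110*(63 - 51/2) = -110*75/2 = -4125)
(-19989 + Z)*(J + 34814) = (-19989 + 2973)*(-4125 + 34814) = -17016*30689 = -522204024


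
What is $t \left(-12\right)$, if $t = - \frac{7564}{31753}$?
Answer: $\frac{90768}{31753} \approx 2.8586$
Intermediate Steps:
$t = - \frac{7564}{31753}$ ($t = \left(-7564\right) \frac{1}{31753} = - \frac{7564}{31753} \approx -0.23821$)
$t \left(-12\right) = \left(- \frac{7564}{31753}\right) \left(-12\right) = \frac{90768}{31753}$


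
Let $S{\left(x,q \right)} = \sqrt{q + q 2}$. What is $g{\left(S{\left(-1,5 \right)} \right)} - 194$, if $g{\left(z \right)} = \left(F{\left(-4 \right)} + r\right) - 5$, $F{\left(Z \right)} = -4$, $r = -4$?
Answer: $-207$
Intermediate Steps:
$S{\left(x,q \right)} = \sqrt{3} \sqrt{q}$ ($S{\left(x,q \right)} = \sqrt{q + 2 q} = \sqrt{3 q} = \sqrt{3} \sqrt{q}$)
$g{\left(z \right)} = -13$ ($g{\left(z \right)} = \left(-4 - 4\right) - 5 = -8 - 5 = -13$)
$g{\left(S{\left(-1,5 \right)} \right)} - 194 = -13 - 194 = -207$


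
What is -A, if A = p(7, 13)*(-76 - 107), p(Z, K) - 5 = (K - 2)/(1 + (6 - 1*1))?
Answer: 2501/2 ≈ 1250.5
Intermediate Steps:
p(Z, K) = 14/3 + K/6 (p(Z, K) = 5 + (K - 2)/(1 + (6 - 1*1)) = 5 + (-2 + K)/(1 + (6 - 1)) = 5 + (-2 + K)/(1 + 5) = 5 + (-2 + K)/6 = 5 + (-2 + K)*(1/6) = 5 + (-1/3 + K/6) = 14/3 + K/6)
A = -2501/2 (A = (14/3 + (1/6)*13)*(-76 - 107) = (14/3 + 13/6)*(-183) = (41/6)*(-183) = -2501/2 ≈ -1250.5)
-A = -1*(-2501/2) = 2501/2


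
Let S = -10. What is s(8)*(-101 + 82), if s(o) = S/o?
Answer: 95/4 ≈ 23.750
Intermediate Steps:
s(o) = -10/o
s(8)*(-101 + 82) = (-10/8)*(-101 + 82) = -10*1/8*(-19) = -5/4*(-19) = 95/4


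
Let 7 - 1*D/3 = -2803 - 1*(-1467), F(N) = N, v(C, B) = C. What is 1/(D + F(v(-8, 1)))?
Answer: 1/4021 ≈ 0.00024869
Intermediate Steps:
D = 4029 (D = 21 - 3*(-2803 - 1*(-1467)) = 21 - 3*(-2803 + 1467) = 21 - 3*(-1336) = 21 + 4008 = 4029)
1/(D + F(v(-8, 1))) = 1/(4029 - 8) = 1/4021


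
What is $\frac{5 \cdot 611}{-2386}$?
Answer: $- \frac{3055}{2386} \approx -1.2804$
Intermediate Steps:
$\frac{5 \cdot 611}{-2386} = 3055 \left(- \frac{1}{2386}\right) = - \frac{3055}{2386}$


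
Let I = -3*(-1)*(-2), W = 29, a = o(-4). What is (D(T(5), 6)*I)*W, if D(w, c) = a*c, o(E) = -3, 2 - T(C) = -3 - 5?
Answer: 3132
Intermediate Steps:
T(C) = 10 (T(C) = 2 - (-3 - 5) = 2 - 1*(-8) = 2 + 8 = 10)
a = -3
I = -6 (I = 3*(-2) = -6)
D(w, c) = -3*c
(D(T(5), 6)*I)*W = (-3*6*(-6))*29 = -18*(-6)*29 = 108*29 = 3132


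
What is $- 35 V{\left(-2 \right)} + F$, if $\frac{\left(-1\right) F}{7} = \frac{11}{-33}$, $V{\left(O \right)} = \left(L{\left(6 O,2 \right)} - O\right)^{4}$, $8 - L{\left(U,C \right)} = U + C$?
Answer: $- \frac{16799993}{3} \approx -5.6 \cdot 10^{6}$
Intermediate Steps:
$L{\left(U,C \right)} = 8 - C - U$ ($L{\left(U,C \right)} = 8 - \left(U + C\right) = 8 - \left(C + U\right) = 8 - C - U$)
$V{\left(O \right)} = \left(6 - 7 O\right)^{4}$ ($V{\left(O \right)} = \left(\left(8 - 2 - 6 O\right) - O\right)^{4} = \left(\left(6 - 6 O\right) - O\right)^{4} = \left(6 - 7 O\right)^{4}$)
$F = \frac{7}{3}$ ($F = - 7 \frac{11}{-33} = - 7 \cdot 11 \left(- \frac{1}{33}\right) = \left(-7\right) \left(- \frac{1}{3}\right) = \frac{7}{3} \approx 2.3333$)
$- 35 V{\left(-2 \right)} + F = - 35 \left(-6 + 7 \left(-2\right)\right)^{4} + \frac{7}{3} = - 35 \left(-6 - 14\right)^{4} + \frac{7}{3} = - 35 \left(-20\right)^{4} + \frac{7}{3} = \left(-35\right) 160000 + \frac{7}{3} = -5600000 + \frac{7}{3} = - \frac{16799993}{3}$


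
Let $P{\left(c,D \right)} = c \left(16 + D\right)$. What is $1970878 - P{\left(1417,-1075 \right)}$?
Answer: $3471481$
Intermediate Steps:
$1970878 - P{\left(1417,-1075 \right)} = 1970878 - 1417 \left(16 - 1075\right) = 1970878 - 1417 \left(-1059\right) = 1970878 - -1500603 = 1970878 + 1500603 = 3471481$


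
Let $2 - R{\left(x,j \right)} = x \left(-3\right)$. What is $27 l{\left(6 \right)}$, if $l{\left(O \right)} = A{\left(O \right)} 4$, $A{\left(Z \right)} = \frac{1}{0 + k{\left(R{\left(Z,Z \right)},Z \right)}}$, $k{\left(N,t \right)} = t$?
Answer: $18$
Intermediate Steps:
$R{\left(x,j \right)} = 2 + 3 x$ ($R{\left(x,j \right)} = 2 - x \left(-3\right) = 2 - - 3 x = 2 + 3 x$)
$A{\left(Z \right)} = \frac{1}{Z}$ ($A{\left(Z \right)} = \frac{1}{0 + Z} = \frac{1}{Z}$)
$l{\left(O \right)} = \frac{4}{O}$ ($l{\left(O \right)} = \frac{1}{O} 4 = \frac{4}{O}$)
$27 l{\left(6 \right)} = 27 \cdot \frac{4}{6} = 27 \cdot 4 \cdot \frac{1}{6} = 27 \cdot \frac{2}{3} = 18$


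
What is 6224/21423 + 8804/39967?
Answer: 437362700/856213041 ≈ 0.51081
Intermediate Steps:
6224/21423 + 8804/39967 = 437362700/856213041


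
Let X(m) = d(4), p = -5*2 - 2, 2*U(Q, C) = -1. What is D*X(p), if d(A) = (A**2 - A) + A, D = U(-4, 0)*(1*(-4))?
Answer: 32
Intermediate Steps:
U(Q, C) = -1/2 (U(Q, C) = (1/2)*(-1) = -1/2)
D = 2 (D = -(-4)/2 = -1/2*(-4) = 2)
p = -12 (p = -10 - 2 = -12)
d(A) = A**2
X(m) = 16 (X(m) = 4**2 = 16)
D*X(p) = 2*16 = 32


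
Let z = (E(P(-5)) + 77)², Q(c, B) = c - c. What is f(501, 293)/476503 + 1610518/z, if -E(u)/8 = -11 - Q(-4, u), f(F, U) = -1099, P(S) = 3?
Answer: 767386738279/12972794175 ≈ 59.154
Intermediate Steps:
Q(c, B) = 0
E(u) = 88 (E(u) = -8*(-11 - 1*0) = -8*(-11 + 0) = -8*(-11) = 88)
z = 27225 (z = (88 + 77)² = 165² = 27225)
f(501, 293)/476503 + 1610518/z = -1099/476503 + 1610518/27225 = 767386738279/12972794175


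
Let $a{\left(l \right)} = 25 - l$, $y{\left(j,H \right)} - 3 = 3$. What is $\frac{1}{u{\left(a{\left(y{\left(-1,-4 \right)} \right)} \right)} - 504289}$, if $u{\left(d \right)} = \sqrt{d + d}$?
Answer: $- \frac{504289}{254307395483} - \frac{\sqrt{38}}{254307395483} \approx -1.983 \cdot 10^{-6}$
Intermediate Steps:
$y{\left(j,H \right)} = 6$ ($y{\left(j,H \right)} = 3 + 3 = 6$)
$u{\left(d \right)} = \sqrt{2} \sqrt{d}$ ($u{\left(d \right)} = \sqrt{2 d} = \sqrt{2} \sqrt{d}$)
$\frac{1}{u{\left(a{\left(y{\left(-1,-4 \right)} \right)} \right)} - 504289} = \frac{1}{\sqrt{2} \sqrt{25 - 6} - 504289} = \frac{1}{\sqrt{2} \sqrt{19} - 504289} = \frac{1}{\sqrt{38} - 504289} = \frac{1}{-504289 + \sqrt{38}}$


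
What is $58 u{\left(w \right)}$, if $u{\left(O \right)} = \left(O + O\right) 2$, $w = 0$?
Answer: $0$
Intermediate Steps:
$u{\left(O \right)} = 4 O$ ($u{\left(O \right)} = 2 O 2 = 4 O$)
$58 u{\left(w \right)} = 58 \cdot 4 \cdot 0 = 58 \cdot 0 = 0$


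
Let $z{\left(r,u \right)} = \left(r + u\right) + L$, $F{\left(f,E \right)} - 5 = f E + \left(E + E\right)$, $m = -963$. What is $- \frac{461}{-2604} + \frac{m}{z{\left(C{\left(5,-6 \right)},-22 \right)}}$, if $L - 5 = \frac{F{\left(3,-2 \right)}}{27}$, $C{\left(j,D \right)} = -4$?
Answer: $\frac{8496287}{186186} \approx 45.633$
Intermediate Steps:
$F{\left(f,E \right)} = 5 + 2 E + E f$ ($F{\left(f,E \right)} = 5 + \left(f E + \left(E + E\right)\right) = 5 + \left(E f + 2 E\right) = 5 + \left(2 E + E f\right) = 5 + 2 E + E f$)
$L = \frac{130}{27}$ ($L = 5 + \frac{5 + 2 \left(-2\right) - 6}{27} = 5 + \left(5 - 4 - 6\right) \frac{1}{27} = 5 - \frac{5}{27} = \frac{130}{27} \approx 4.8148$)
$z{\left(r,u \right)} = \frac{130}{27} + r + u$ ($z{\left(r,u \right)} = \left(r + u\right) + \frac{130}{27} = \frac{130}{27} + r + u$)
$- \frac{461}{-2604} + \frac{m}{z{\left(C{\left(5,-6 \right)},-22 \right)}} = - \frac{461}{-2604} - \frac{963}{\frac{130}{27} - 4 - 22} = \left(-461\right) \left(- \frac{1}{2604}\right) - \frac{963}{- \frac{572}{27}} = \frac{461}{2604} - - \frac{26001}{572} = \frac{461}{2604} + \frac{26001}{572} = \frac{8496287}{186186}$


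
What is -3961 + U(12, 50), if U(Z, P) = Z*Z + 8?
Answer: -3809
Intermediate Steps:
U(Z, P) = 8 + Z**2 (U(Z, P) = Z**2 + 8 = 8 + Z**2)
-3961 + U(12, 50) = -3961 + (8 + 12**2) = -3961 + (8 + 144) = -3961 + 152 = -3809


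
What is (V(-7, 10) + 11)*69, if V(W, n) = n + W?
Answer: 966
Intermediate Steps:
V(W, n) = W + n
(V(-7, 10) + 11)*69 = ((-7 + 10) + 11)*69 = (3 + 11)*69 = 14*69 = 966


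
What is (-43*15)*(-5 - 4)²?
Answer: -52245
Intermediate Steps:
(-43*15)*(-5 - 4)² = -645*(-9)² = -645*81 = -52245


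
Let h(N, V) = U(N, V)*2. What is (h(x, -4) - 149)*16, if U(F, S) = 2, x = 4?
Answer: -2320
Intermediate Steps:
h(N, V) = 4 (h(N, V) = 2*2 = 4)
(h(x, -4) - 149)*16 = (4 - 149)*16 = -145*16 = -2320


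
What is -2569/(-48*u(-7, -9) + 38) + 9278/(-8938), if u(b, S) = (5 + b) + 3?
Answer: 11434471/44690 ≈ 255.86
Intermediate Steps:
u(b, S) = 8 + b
-2569/(-48*u(-7, -9) + 38) + 9278/(-8938) = -2569/(-48*(8 - 7) + 38) + 9278/(-8938) = -2569/(-48*1 + 38) + 9278*(-1/8938) = -2569/(-48 + 38) - 4639/4469 = -2569/(-10) - 4639/4469 = -2569*(-1/10) - 4639/4469 = 2569/10 - 4639/4469 = 11434471/44690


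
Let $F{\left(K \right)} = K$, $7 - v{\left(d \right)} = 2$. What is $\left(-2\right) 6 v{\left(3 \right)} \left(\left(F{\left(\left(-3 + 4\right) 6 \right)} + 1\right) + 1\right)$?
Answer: $-480$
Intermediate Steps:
$v{\left(d \right)} = 5$ ($v{\left(d \right)} = 7 - 2 = 5$)
$\left(-2\right) 6 v{\left(3 \right)} \left(\left(F{\left(\left(-3 + 4\right) 6 \right)} + 1\right) + 1\right) = \left(-2\right) 6 \cdot 5 \left(\left(\left(-3 + 4\right) 6 + 1\right) + 1\right) = \left(-12\right) 5 \left(\left(1 \cdot 6 + 1\right) + 1\right) = - 60 \left(\left(6 + 1\right) + 1\right) = - 60 \left(7 + 1\right) = \left(-60\right) 8 = -480$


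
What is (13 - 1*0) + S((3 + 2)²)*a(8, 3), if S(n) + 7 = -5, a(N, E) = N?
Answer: -83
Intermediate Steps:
S(n) = -12 (S(n) = -7 - 5 = -12)
(13 - 1*0) + S((3 + 2)²)*a(8, 3) = (13 - 1*0) - 12*8 = (13 + 0) - 96 = 13 - 96 = -83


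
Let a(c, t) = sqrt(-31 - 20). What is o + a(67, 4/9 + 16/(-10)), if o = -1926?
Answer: -1926 + I*sqrt(51) ≈ -1926.0 + 7.1414*I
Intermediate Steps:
a(c, t) = I*sqrt(51) (a(c, t) = sqrt(-51) = I*sqrt(51))
o + a(67, 4/9 + 16/(-10)) = -1926 + I*sqrt(51)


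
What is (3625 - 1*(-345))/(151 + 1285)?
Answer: 1985/718 ≈ 2.7646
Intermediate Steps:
(3625 - 1*(-345))/(151 + 1285) = (3625 + 345)/1436 = 3970*(1/1436) = 1985/718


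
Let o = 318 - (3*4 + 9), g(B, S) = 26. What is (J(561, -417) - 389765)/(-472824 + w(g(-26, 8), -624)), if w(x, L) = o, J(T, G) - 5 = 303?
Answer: 43273/52503 ≈ 0.82420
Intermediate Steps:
J(T, G) = 308 (J(T, G) = 5 + 303 = 308)
o = 297 (o = 318 - (12 + 9) = 318 - 1*21 = 318 - 21 = 297)
w(x, L) = 297
(J(561, -417) - 389765)/(-472824 + w(g(-26, 8), -624)) = (308 - 389765)/(-472824 + 297) = -389457/(-472527) = -389457*(-1/472527) = 43273/52503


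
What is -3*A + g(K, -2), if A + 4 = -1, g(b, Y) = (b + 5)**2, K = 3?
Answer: 79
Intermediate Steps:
g(b, Y) = (5 + b)**2
A = -5 (A = -4 - 1 = -5)
-3*A + g(K, -2) = -3*(-5) + (5 + 3)**2 = 15 + 8**2 = 15 + 64 = 79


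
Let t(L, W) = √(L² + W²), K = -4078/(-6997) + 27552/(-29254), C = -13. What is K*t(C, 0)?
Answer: -477642958/102345119 ≈ -4.6670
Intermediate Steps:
K = -36741766/102345119 (K = -4078*(-1/6997) + 27552*(-1/29254) = 4078/6997 - 13776/14627 = -36741766/102345119 ≈ -0.35900)
K*t(C, 0) = -36741766*√((-13)² + 0²)/102345119 = -36741766*√(169 + 0)/102345119 = -36741766*√169/102345119 = -36741766/102345119*13 = -477642958/102345119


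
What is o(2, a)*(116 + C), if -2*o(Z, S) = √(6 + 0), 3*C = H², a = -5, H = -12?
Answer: -82*√6 ≈ -200.86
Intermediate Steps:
C = 48 (C = (⅓)*(-12)² = (⅓)*144 = 48)
o(Z, S) = -√6/2 (o(Z, S) = -√(6 + 0)/2 = -√6/2)
o(2, a)*(116 + C) = (-√6/2)*(116 + 48) = -√6/2*164 = -82*√6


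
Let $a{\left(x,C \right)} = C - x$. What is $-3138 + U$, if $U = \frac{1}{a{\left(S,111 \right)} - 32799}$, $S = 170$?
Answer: $- \frac{103108405}{32858} \approx -3138.0$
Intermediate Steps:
$U = - \frac{1}{32858}$ ($U = \frac{1}{\left(111 - 170\right) - 32799} = \frac{1}{-59 - 32799} = \frac{1}{-32858} = - \frac{1}{32858} \approx -3.0434 \cdot 10^{-5}$)
$-3138 + U = -3138 - \frac{1}{32858} = - \frac{103108405}{32858}$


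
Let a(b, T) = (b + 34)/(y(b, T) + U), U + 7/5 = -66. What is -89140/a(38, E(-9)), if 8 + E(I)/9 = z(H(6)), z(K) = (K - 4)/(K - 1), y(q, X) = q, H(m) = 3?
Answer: 218393/6 ≈ 36399.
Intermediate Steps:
U = -337/5 (U = -7/5 - 66 = -337/5 ≈ -67.400)
z(K) = (-4 + K)/(-1 + K)
E(I) = -153/2 (E(I) = -72 + 9*((-4 + 3)/(-1 + 3)) = -72 + 9*(-1/2) = -72 - 9/2 = -153/2)
a(b, T) = (34 + b)/(-337/5 + b) (a(b, T) = (b + 34)/(b - 337/5) = (34 + b)/(-337/5 + b))
-89140/a(38, E(-9)) = -89140*(-337 + 5*38)/(5*(34 + 38)) = -89140/(5*72/(-337 + 190)) = -89140/(5*72/(-147)) = -89140/(5*(-1/147)*72) = -89140/(-120/49) = -89140*(-49/120) = 218393/6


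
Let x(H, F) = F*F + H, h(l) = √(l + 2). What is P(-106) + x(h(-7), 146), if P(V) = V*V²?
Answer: -1169700 + I*√5 ≈ -1.1697e+6 + 2.2361*I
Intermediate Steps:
h(l) = √(2 + l)
P(V) = V³
x(H, F) = H + F² (x(H, F) = F² + H = H + F²)
P(-106) + x(h(-7), 146) = (-106)³ + (√(2 - 7) + 146²) = -1191016 + (√(-5) + 21316) = -1191016 + (I*√5 + 21316) = -1191016 + (21316 + I*√5) = -1169700 + I*√5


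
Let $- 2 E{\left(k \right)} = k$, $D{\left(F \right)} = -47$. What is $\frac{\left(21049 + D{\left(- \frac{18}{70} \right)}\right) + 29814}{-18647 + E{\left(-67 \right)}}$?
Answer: $- \frac{101632}{37227} \approx -2.7301$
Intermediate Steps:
$E{\left(k \right)} = - \frac{k}{2}$
$\frac{\left(21049 + D{\left(- \frac{18}{70} \right)}\right) + 29814}{-18647 + E{\left(-67 \right)}} = \frac{\left(21049 - 47\right) + 29814}{-18647 - - \frac{67}{2}} = \frac{21002 + 29814}{-18647 + \frac{67}{2}} = \frac{50816}{- \frac{37227}{2}} = 50816 \left(- \frac{2}{37227}\right) = - \frac{101632}{37227}$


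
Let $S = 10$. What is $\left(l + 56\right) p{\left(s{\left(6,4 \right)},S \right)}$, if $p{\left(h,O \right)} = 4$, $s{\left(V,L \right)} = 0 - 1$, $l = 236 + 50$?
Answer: $1368$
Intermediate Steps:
$l = 286$
$s{\left(V,L \right)} = -1$ ($s{\left(V,L \right)} = 0 - 1 = -1$)
$\left(l + 56\right) p{\left(s{\left(6,4 \right)},S \right)} = \left(286 + 56\right) 4 = 342 \cdot 4 = 1368$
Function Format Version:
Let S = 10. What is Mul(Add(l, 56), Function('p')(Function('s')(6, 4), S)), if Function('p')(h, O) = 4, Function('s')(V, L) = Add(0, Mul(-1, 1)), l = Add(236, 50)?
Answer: 1368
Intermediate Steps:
l = 286
Function('s')(V, L) = -1 (Function('s')(V, L) = Add(0, -1) = -1)
Mul(Add(l, 56), Function('p')(Function('s')(6, 4), S)) = Mul(Add(286, 56), 4) = Mul(342, 4) = 1368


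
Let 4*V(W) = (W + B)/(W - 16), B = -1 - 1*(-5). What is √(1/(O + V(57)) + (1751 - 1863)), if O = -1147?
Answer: 2*I*√990134587779/188047 ≈ 10.583*I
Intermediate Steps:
B = 4 (B = -1 + 5 = 4)
V(W) = (4 + W)/(4*(-16 + W)) (V(W) = ((W + 4)/(W - 16))/4 = ((4 + W)/(-16 + W))/4 = (4 + W)/(4*(-16 + W)))
√(1/(O + V(57)) + (1751 - 1863)) = √(1/(-1147 + (4 + 57)/(4*(-16 + 57))) + (1751 - 1863)) = √(1/(-1147 + (¼)*61/41) - 112) = √(1/(-1147 + (¼)*(1/41)*61) - 112) = √(1/(-1147 + 61/164) - 112) = √(1/(-188047/164) - 112) = √(-164/188047 - 112) = √(-21061428/188047) = 2*I*√990134587779/188047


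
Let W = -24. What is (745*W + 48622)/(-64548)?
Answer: -15371/32274 ≈ -0.47627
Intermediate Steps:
(745*W + 48622)/(-64548) = (745*(-24) + 48622)/(-64548) = (-17880 + 48622)*(-1/64548) = 30742*(-1/64548) = -15371/32274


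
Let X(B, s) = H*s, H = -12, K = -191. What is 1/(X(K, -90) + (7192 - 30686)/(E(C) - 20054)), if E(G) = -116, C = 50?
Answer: 10085/10903547 ≈ 0.00092493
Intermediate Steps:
X(B, s) = -12*s
1/(X(K, -90) + (7192 - 30686)/(E(C) - 20054)) = 1/(-12*(-90) + (7192 - 30686)/(-116 - 20054)) = 1/(1080 - 23494/(-20170)) = 1/(1080 - 23494*(-1/20170)) = 1/(1080 + 11747/10085) = 1/(10903547/10085) = 10085/10903547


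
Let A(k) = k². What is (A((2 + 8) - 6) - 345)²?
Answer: 108241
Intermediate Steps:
(A((2 + 8) - 6) - 345)² = (((2 + 8) - 6)² - 345)² = ((10 - 6)² - 345)² = (4² - 345)² = (16 - 345)² = (-329)² = 108241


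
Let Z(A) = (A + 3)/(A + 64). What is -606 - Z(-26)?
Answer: -23005/38 ≈ -605.39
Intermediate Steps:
Z(A) = (3 + A)/(64 + A)
-606 - Z(-26) = -606 - (3 - 26)/(64 - 26) = -606 - (-23)/38 = -606 - 1*(-23/38) = -606 + 23/38 = -23005/38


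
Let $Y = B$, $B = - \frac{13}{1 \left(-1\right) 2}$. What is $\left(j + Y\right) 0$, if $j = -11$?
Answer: $0$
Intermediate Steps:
$B = \frac{13}{2}$ ($B = - \frac{13}{\left(-1\right) 2} = - \frac{13}{-2} = \left(-13\right) \left(- \frac{1}{2}\right) = \frac{13}{2} \approx 6.5$)
$Y = \frac{13}{2} \approx 6.5$
$\left(j + Y\right) 0 = \left(-11 + \frac{13}{2}\right) 0 = \left(- \frac{9}{2}\right) 0 = 0$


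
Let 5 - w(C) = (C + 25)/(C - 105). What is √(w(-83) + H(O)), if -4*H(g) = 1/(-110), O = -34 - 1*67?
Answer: √501836390/10340 ≈ 2.1665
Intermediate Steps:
O = -101 (O = -34 - 67 = -101)
H(g) = 1/440 (H(g) = -¼/(-110) = -¼*(-1/110) = 1/440)
w(C) = 5 - (25 + C)/(-105 + C) (w(C) = 5 - (C + 25)/(C - 105) = 5 - (25 + C)/(-105 + C))
√(w(-83) + H(O)) = √(2*(-275 + 2*(-83))/(-105 - 83) + 1/440) = √(2*(-275 - 166)/(-188) + 1/440) = √(2*(-1/188)*(-441) + 1/440) = √(441/94 + 1/440) = √(97067/20680) = √501836390/10340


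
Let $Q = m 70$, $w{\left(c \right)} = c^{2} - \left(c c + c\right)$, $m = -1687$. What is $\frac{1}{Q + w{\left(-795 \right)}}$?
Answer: $- \frac{1}{117295} \approx -8.5255 \cdot 10^{-6}$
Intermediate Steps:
$w{\left(c \right)} = - c$ ($w{\left(c \right)} = c^{2} - \left(c^{2} + c\right) = c^{2} - \left(c + c^{2}\right) = - c$)
$Q = -118090$ ($Q = \left(-1687\right) 70 = -118090$)
$\frac{1}{Q + w{\left(-795 \right)}} = \frac{1}{-118090 - -795} = \frac{1}{-118090 + 795} = \frac{1}{-117295} = - \frac{1}{117295}$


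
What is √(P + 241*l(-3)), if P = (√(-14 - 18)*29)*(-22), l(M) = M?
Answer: √(-723 - 2552*I*√2) ≈ 38.456 - 46.924*I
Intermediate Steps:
P = -2552*I*√2 (P = (√(-32)*29)*(-22) = ((4*I*√2)*29)*(-22) = (116*I*√2)*(-22) = -2552*I*√2 ≈ -3609.1*I)
√(P + 241*l(-3)) = √(-2552*I*√2 + 241*(-3)) = √(-2552*I*√2 - 723) = √(-723 - 2552*I*√2)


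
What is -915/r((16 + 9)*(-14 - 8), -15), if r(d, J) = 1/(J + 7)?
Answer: 7320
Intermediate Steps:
r(d, J) = 1/(7 + J)
-915/r((16 + 9)*(-14 - 8), -15) = -915/(1/(7 - 15)) = -915/(1/(-8)) = -915/(-1/8) = -915*(-8) = 7320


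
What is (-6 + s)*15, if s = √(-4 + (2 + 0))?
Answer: -90 + 15*I*√2 ≈ -90.0 + 21.213*I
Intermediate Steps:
s = I*√2 (s = √(-4 + 2) = √(-2) = I*√2 ≈ 1.4142*I)
(-6 + s)*15 = (-6 + I*√2)*15 = -90 + 15*I*√2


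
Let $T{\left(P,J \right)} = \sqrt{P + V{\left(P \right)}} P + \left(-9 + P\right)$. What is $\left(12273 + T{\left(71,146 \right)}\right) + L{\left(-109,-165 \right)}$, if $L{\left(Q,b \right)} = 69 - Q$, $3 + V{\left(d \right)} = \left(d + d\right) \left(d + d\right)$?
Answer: $12513 + 426 \sqrt{562} \approx 22612.0$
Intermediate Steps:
$V{\left(d \right)} = -3 + 4 d^{2}$ ($V{\left(d \right)} = -3 + \left(d + d\right) \left(d + d\right) = -3 + 2 d 2 d = -3 + 4 d^{2}$)
$T{\left(P,J \right)} = -9 + P + P \sqrt{-3 + P + 4 P^{2}}$ ($T{\left(P,J \right)} = \sqrt{P + \left(-3 + 4 P^{2}\right)} P + \left(-9 + P\right) = \sqrt{-3 + P + 4 P^{2}} P + \left(-9 + P\right) = P \sqrt{-3 + P + 4 P^{2}} + \left(-9 + P\right) = -9 + P + P \sqrt{-3 + P + 4 P^{2}}$)
$\left(12273 + T{\left(71,146 \right)}\right) + L{\left(-109,-165 \right)} = \left(12273 + \left(-9 + 71 + 71 \sqrt{-3 + 71 + 4 \cdot 71^{2}}\right)\right) + \left(69 - -109\right) = \left(12273 + \left(-9 + 71 + 71 \sqrt{-3 + 71 + 4 \cdot 5041}\right)\right) + \left(69 + 109\right) = \left(12273 + \left(-9 + 71 + 71 \sqrt{-3 + 71 + 20164}\right)\right) + 178 = \left(12273 + \left(-9 + 71 + 71 \sqrt{20232}\right)\right) + 178 = \left(12273 + \left(-9 + 71 + 71 \cdot 6 \sqrt{562}\right)\right) + 178 = \left(12273 + \left(-9 + 71 + 426 \sqrt{562}\right)\right) + 178 = \left(12273 + \left(62 + 426 \sqrt{562}\right)\right) + 178 = \left(12335 + 426 \sqrt{562}\right) + 178 = 12513 + 426 \sqrt{562}$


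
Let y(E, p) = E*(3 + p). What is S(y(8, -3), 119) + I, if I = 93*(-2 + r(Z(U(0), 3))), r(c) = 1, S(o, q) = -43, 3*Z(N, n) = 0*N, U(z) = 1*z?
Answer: -136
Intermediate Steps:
U(z) = z
Z(N, n) = 0 (Z(N, n) = (0*N)/3 = (⅓)*0 = 0)
I = -93 (I = 93*(-2 + 1) = 93*(-1) = -93)
S(y(8, -3), 119) + I = -43 - 93 = -136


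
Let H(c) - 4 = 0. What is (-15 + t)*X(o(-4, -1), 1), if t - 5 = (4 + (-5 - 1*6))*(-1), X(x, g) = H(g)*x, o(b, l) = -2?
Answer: 24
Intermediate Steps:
H(c) = 4 (H(c) = 4 + 0 = 4)
X(x, g) = 4*x
t = 12 (t = 5 + (4 + (-5 - 1*6))*(-1) = 5 + (4 + (-5 - 6))*(-1) = 5 + (4 - 11)*(-1) = 5 - 7*(-1) = 5 + 7 = 12)
(-15 + t)*X(o(-4, -1), 1) = (-15 + 12)*(4*(-2)) = -3*(-8) = 24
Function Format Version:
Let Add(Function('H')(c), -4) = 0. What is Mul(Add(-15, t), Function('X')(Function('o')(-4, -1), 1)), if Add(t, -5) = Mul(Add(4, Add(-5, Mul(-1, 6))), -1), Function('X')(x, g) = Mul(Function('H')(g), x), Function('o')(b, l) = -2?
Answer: 24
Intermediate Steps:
Function('H')(c) = 4 (Function('H')(c) = Add(4, 0) = 4)
Function('X')(x, g) = Mul(4, x)
t = 12 (t = Add(5, Mul(Add(4, Add(-5, Mul(-1, 6))), -1)) = Add(5, Mul(Add(4, Add(-5, -6)), -1)) = Add(5, Mul(Add(4, -11), -1)) = Add(5, Mul(-7, -1)) = Add(5, 7) = 12)
Mul(Add(-15, t), Function('X')(Function('o')(-4, -1), 1)) = Mul(Add(-15, 12), Mul(4, -2)) = Mul(-3, -8) = 24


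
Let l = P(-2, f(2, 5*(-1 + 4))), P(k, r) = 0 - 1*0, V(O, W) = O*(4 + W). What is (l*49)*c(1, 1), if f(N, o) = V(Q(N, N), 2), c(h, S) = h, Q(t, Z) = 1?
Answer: 0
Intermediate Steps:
f(N, o) = 6 (f(N, o) = 1*(4 + 2) = 1*6 = 6)
P(k, r) = 0 (P(k, r) = 0 + 0 = 0)
l = 0
(l*49)*c(1, 1) = (0*49)*1 = 0*1 = 0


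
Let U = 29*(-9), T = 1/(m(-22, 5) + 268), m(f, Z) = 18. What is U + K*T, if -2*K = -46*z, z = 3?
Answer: -74577/286 ≈ -260.76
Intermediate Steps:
T = 1/286 (T = 1/(18 + 268) = 1/286 ≈ 0.0034965)
U = -261
K = 69 (K = -(-23)*3 = -1/2*(-138) = 69)
U + K*T = -261 + 69*(1/286) = -261 + 69/286 = -74577/286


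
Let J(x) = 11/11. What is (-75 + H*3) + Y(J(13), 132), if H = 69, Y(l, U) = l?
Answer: 133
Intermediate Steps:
J(x) = 1 (J(x) = 11*(1/11) = 1)
(-75 + H*3) + Y(J(13), 132) = (-75 + 69*3) + 1 = (-75 + 207) + 1 = 132 + 1 = 133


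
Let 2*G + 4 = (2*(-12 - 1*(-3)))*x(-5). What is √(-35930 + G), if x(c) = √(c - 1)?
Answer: √(-35932 - 9*I*√6) ≈ 0.0582 - 189.56*I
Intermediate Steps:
x(c) = √(-1 + c)
G = -2 - 9*I*√6 (G = -2 + ((2*(-12 - 1*(-3)))*√(-1 - 5))/2 = -2 + ((2*(-12 + 3))*√(-6))/2 = -2 + ((2*(-9))*(I*√6))/2 = -2 + (-18*I*√6)/2 = -2 - 9*I*√6 ≈ -2.0 - 22.045*I)
√(-35930 + G) = √(-35930 + (-2 - 9*I*√6)) = √(-35932 - 9*I*√6)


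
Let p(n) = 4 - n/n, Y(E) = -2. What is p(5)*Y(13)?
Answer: -6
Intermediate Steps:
p(n) = 3 (p(n) = 4 - 1*1 = 4 - 1 = 3)
p(5)*Y(13) = 3*(-2) = -6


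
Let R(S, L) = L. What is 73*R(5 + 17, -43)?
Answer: -3139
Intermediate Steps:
73*R(5 + 17, -43) = 73*(-43) = -3139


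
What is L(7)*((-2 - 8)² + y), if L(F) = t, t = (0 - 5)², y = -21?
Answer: 1975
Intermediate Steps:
t = 25 (t = (-5)² = 25)
L(F) = 25
L(7)*((-2 - 8)² + y) = 25*((-2 - 8)² - 21) = 25*((-10)² - 21) = 25*(100 - 21) = 25*79 = 1975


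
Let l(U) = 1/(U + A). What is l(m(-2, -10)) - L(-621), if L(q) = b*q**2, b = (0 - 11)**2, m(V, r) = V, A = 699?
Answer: -32523805016/697 ≈ -4.6663e+7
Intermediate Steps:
b = 121 (b = (-11)**2 = 121)
L(q) = 121*q**2
l(U) = 1/(699 + U) (l(U) = 1/(U + 699) = 1/(699 + U))
l(m(-2, -10)) - L(-621) = 1/(699 - 2) - 121*(-621)**2 = 1/697 - 121*385641 = 1/697 - 1*46662561 = 1/697 - 46662561 = -32523805016/697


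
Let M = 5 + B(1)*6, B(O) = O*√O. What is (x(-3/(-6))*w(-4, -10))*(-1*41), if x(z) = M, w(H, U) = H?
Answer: 1804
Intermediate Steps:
B(O) = O^(3/2)
M = 11 (M = 5 + 1^(3/2)*6 = 5 + 1*6 = 5 + 6 = 11)
x(z) = 11
(x(-3/(-6))*w(-4, -10))*(-1*41) = (11*(-4))*(-1*41) = -44*(-41) = 1804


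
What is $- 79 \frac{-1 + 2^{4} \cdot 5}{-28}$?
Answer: $\frac{6241}{28} \approx 222.89$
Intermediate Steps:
$- 79 \frac{-1 + 2^{4} \cdot 5}{-28} = - 79 \left(-1 + 16 \cdot 5\right) \left(- \frac{1}{28}\right) = - 79 \left(-1 + 80\right) \left(- \frac{1}{28}\right) = - 79 \cdot 79 \left(- \frac{1}{28}\right) = \left(-79\right) \left(- \frac{79}{28}\right) = \frac{6241}{28}$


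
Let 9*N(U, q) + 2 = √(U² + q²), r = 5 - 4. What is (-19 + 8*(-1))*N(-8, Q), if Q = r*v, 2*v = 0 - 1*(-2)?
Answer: 6 - 3*√65 ≈ -18.187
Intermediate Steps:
r = 1
v = 1 (v = (0 - 1*(-2))/2 = (0 + 2)/2 = (½)*2 = 1)
Q = 1 (Q = 1*1 = 1)
N(U, q) = -2/9 + √(U² + q²)/9
(-19 + 8*(-1))*N(-8, Q) = (-19 + 8*(-1))*(-2/9 + √((-8)² + 1²)/9) = (-19 - 8)*(-2/9 + √(64 + 1)/9) = -27*(-2/9 + √65/9) = 6 - 3*√65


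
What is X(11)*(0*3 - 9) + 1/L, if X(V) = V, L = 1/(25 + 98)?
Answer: 24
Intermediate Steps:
L = 1/123 ≈ 0.0081301
X(11)*(0*3 - 9) + 1/L = 11*(0*3 - 9) + 1/(1/123) = 11*(0 - 9) + 123 = 11*(-9) + 123 = -99 + 123 = 24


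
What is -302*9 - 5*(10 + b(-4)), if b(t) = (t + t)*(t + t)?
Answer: -3088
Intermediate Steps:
b(t) = 4*t² (b(t) = (2*t)*(2*t) = 4*t²)
-302*9 - 5*(10 + b(-4)) = -302*9 - 5*(10 + 4*(-4)²) = -2718 - 5*(10 + 4*16) = -2718 - 5*(10 + 64) = -2718 - 5*74 = -2718 - 370 = -3088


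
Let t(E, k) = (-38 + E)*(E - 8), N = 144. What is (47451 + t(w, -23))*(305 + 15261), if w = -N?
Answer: 1169240090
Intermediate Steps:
w = -144 (w = -1*144 = -144)
t(E, k) = (-38 + E)*(-8 + E)
(47451 + t(w, -23))*(305 + 15261) = (47451 + (304 + (-144)² - 46*(-144)))*(305 + 15261) = (47451 + (304 + 20736 + 6624))*15566 = (47451 + 27664)*15566 = 75115*15566 = 1169240090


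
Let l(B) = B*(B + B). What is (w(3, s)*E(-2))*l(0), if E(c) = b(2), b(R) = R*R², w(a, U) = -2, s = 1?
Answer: 0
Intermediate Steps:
l(B) = 2*B² (l(B) = B*(2*B) = 2*B²)
b(R) = R³
E(c) = 8 (E(c) = 2³ = 8)
(w(3, s)*E(-2))*l(0) = (-2*8)*(2*0²) = -32*0 = -16*0 = 0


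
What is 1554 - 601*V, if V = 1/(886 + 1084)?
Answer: 3060779/1970 ≈ 1553.7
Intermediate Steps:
V = 1/1970 ≈ 0.00050761
1554 - 601*V = 1554 - 601*1/1970 = 1554 - 601/1970 = 3060779/1970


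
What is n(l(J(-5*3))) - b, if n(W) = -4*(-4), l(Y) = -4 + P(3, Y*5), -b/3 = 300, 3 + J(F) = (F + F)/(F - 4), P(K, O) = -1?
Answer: 916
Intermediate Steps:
J(F) = -3 + 2*F/(-4 + F) (J(F) = -3 + (F + F)/(F - 4) = -3 + (2*F)/(-4 + F) = -3 + 2*F/(-4 + F))
b = -900 (b = -3*300 = -900)
l(Y) = -5 (l(Y) = -4 - 1 = -5)
n(W) = 16
n(l(J(-5*3))) - b = 16 - 1*(-900) = 16 + 900 = 916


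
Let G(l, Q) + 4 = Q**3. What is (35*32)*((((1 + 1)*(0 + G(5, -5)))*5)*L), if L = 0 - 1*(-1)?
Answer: -1444800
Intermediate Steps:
G(l, Q) = -4 + Q**3
L = 1 (L = 0 + 1 = 1)
(35*32)*((((1 + 1)*(0 + G(5, -5)))*5)*L) = (35*32)*((((1 + 1)*(0 + (-4 + (-5)**3)))*5)*1) = 1120*(((2*(0 + (-4 - 125)))*5)*1) = 1120*(((2*(0 - 129))*5)*1) = 1120*(((2*(-129))*5)*1) = 1120*(-258*5*1) = 1120*(-1290*1) = 1120*(-1290) = -1444800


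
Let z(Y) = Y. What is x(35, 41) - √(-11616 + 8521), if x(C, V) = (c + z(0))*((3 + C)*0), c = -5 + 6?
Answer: -I*√3095 ≈ -55.633*I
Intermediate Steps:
c = 1
x(C, V) = 0 (x(C, V) = (1 + 0)*((3 + C)*0) = 1*0 = 0)
x(35, 41) - √(-11616 + 8521) = 0 - √(-11616 + 8521) = 0 - √(-3095) = 0 - I*√3095 = -I*√3095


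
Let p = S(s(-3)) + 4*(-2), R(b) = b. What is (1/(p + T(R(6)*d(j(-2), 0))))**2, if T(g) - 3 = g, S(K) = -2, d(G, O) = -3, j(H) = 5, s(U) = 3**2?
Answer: 1/625 ≈ 0.0016000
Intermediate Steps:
s(U) = 9
T(g) = 3 + g
p = -10 (p = -2 + 4*(-2) = -2 - 8 = -10)
(1/(p + T(R(6)*d(j(-2), 0))))**2 = (1/(-10 + (3 + 6*(-3))))**2 = (1/(-10 + (3 - 18)))**2 = (1/(-10 - 15))**2 = (1/(-25))**2 = (-1/25)**2 = 1/625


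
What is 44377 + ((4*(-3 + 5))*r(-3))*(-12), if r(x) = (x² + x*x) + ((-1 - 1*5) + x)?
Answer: 43513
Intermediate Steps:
r(x) = -6 + x + 2*x² (r(x) = (x² + x²) + ((-1 - 5) + x) = 2*x² + (-6 + x) = -6 + x + 2*x²)
44377 + ((4*(-3 + 5))*r(-3))*(-12) = 44377 + ((4*(-3 + 5))*(-6 - 3 + 2*(-3)²))*(-12) = 44377 + ((4*2)*(-6 - 3 + 2*9))*(-12) = 44377 + (8*(-6 - 3 + 18))*(-12) = 44377 + (8*9)*(-12) = 44377 + 72*(-12) = 44377 - 864 = 43513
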